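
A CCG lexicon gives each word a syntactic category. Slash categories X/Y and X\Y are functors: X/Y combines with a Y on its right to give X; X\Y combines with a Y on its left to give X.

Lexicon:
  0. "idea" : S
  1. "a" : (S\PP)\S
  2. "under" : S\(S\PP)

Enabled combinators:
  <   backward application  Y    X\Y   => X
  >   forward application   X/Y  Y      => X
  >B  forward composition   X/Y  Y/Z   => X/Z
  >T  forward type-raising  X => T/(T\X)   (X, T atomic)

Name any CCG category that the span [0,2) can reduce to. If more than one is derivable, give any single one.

S\PP

[0,3] S   <
  [0,2] S\PP   <
    [0,1] "idea" : S
    [1,2] "a" : (S\PP)\S
  [2,3] "under" : S\(S\PP)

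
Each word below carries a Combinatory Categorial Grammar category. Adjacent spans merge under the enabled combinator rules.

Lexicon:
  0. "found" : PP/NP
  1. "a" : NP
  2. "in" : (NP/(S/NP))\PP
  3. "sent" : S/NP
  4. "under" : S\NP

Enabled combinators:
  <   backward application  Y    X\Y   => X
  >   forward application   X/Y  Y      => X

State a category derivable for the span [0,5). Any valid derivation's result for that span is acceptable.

[0,5] S   <
  [0,4] NP   >
    [0,3] NP/(S/NP)   <
      [0,2] PP   >
        [0,1] "found" : PP/NP
        [1,2] "a" : NP
      [2,3] "in" : (NP/(S/NP))\PP
    [3,4] "sent" : S/NP
  [4,5] "under" : S\NP

S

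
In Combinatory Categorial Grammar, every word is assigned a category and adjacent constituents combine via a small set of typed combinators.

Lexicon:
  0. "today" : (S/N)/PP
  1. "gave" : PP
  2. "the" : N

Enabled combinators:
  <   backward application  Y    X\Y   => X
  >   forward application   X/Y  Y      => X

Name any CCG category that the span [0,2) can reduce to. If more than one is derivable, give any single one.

S/N

[0,3] S   >
  [0,2] S/N   >
    [0,1] "today" : (S/N)/PP
    [1,2] "gave" : PP
  [2,3] "the" : N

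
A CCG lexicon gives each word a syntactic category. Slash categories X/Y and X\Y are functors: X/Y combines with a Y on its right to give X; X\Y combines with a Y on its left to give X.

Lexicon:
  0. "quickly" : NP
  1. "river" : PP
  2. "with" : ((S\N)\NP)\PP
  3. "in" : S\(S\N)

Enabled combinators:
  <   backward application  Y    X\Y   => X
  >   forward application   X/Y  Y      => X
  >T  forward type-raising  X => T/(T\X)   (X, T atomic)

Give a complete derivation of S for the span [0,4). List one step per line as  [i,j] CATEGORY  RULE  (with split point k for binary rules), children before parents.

[0,4] S   <
  [0,3] S\N   <
    [0,1] "quickly" : NP
    [1,3] (S\N)\NP   <
      [1,2] "river" : PP
      [2,3] "with" : ((S\N)\NP)\PP
  [3,4] "in" : S\(S\N)

[0,1] NP  lex  "quickly"
[1,2] PP  lex  "river"
[2,3] ((S\N)\NP)\PP  lex  "with"
[1,3] (S\N)\NP  <  k=2
[0,3] S\N  <  k=1
[3,4] S\(S\N)  lex  "in"
[0,4] S  <  k=3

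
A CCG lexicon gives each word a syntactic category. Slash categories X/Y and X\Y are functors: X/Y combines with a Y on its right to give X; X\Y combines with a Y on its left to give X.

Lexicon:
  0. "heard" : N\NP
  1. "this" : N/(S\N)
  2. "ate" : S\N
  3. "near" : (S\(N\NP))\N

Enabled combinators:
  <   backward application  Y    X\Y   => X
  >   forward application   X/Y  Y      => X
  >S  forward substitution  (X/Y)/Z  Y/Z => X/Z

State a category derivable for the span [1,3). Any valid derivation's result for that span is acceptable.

N

[0,4] S   <
  [0,1] "heard" : N\NP
  [1,4] S\(N\NP)   <
    [1,3] N   >
      [1,2] "this" : N/(S\N)
      [2,3] "ate" : S\N
    [3,4] "near" : (S\(N\NP))\N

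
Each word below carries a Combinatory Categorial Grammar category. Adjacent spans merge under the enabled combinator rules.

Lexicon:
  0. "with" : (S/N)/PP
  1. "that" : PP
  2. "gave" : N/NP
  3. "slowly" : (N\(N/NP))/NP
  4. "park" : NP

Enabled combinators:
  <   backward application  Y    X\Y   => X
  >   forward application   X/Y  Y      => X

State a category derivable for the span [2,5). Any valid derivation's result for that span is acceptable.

N

[0,5] S   >
  [0,2] S/N   >
    [0,1] "with" : (S/N)/PP
    [1,2] "that" : PP
  [2,5] N   <
    [2,3] "gave" : N/NP
    [3,5] N\(N/NP)   >
      [3,4] "slowly" : (N\(N/NP))/NP
      [4,5] "park" : NP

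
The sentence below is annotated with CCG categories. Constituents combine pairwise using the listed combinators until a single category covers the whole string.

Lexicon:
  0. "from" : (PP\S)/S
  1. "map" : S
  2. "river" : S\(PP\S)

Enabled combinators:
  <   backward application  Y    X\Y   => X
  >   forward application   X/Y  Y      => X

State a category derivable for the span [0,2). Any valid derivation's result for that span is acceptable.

[0,3] S   <
  [0,2] PP\S   >
    [0,1] "from" : (PP\S)/S
    [1,2] "map" : S
  [2,3] "river" : S\(PP\S)

PP\S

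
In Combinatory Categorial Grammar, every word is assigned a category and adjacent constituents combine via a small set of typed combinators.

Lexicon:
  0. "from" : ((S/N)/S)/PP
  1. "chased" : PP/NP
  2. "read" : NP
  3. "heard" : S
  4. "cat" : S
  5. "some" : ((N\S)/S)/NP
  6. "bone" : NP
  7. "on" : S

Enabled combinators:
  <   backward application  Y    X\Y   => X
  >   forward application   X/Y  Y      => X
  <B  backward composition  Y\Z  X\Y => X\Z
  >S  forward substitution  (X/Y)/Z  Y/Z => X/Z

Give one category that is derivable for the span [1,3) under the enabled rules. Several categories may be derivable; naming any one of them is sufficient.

PP

[0,8] S   >
  [0,4] S/N   >
    [0,3] (S/N)/S   >
      [0,1] "from" : ((S/N)/S)/PP
      [1,3] PP   >
        [1,2] "chased" : PP/NP
        [2,3] "read" : NP
    [3,4] "heard" : S
  [4,8] N   <
    [4,5] "cat" : S
    [5,8] N\S   >
      [5,7] (N\S)/S   >
        [5,6] "some" : ((N\S)/S)/NP
        [6,7] "bone" : NP
      [7,8] "on" : S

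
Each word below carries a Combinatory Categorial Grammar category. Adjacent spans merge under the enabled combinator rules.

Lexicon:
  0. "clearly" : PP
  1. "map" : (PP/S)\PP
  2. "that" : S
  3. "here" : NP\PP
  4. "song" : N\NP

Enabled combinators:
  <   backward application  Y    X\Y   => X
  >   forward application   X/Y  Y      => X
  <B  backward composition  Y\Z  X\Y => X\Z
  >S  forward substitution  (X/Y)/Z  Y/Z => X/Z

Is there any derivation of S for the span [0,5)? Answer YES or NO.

NO

PP (PP/S)\PP S NP\PP N\NP
CKY chart[0,5] = {N}; S ∉ chart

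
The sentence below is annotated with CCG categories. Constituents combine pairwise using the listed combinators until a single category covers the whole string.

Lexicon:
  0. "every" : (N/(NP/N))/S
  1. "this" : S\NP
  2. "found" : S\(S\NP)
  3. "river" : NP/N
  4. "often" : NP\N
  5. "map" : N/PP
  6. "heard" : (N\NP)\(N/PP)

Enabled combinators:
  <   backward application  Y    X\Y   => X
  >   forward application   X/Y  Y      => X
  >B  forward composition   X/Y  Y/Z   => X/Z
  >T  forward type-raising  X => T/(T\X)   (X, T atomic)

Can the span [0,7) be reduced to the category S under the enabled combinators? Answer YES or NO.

NO

(N/(NP/N))/S S\NP S\(S\NP) NP/N NP\N N/PP (N\NP)\(N/PP)
CKY chart[0,7] = {N, N/(N\N), NP/(NP\N), PP/(PP\N), S/(S\N)}; S ∉ chart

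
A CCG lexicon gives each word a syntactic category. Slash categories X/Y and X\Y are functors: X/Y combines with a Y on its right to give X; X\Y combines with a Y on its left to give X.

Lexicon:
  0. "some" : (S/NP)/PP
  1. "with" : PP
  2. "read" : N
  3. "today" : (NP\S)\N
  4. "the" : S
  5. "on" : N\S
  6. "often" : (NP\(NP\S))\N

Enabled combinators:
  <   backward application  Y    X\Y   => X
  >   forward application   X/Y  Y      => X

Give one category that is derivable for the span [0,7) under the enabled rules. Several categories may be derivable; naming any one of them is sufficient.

S

[0,7] S   >
  [0,2] S/NP   >
    [0,1] "some" : (S/NP)/PP
    [1,2] "with" : PP
  [2,7] NP   <
    [2,4] NP\S   <
      [2,3] "read" : N
      [3,4] "today" : (NP\S)\N
    [4,7] NP\(NP\S)   <
      [4,6] N   <
        [4,5] "the" : S
        [5,6] "on" : N\S
      [6,7] "often" : (NP\(NP\S))\N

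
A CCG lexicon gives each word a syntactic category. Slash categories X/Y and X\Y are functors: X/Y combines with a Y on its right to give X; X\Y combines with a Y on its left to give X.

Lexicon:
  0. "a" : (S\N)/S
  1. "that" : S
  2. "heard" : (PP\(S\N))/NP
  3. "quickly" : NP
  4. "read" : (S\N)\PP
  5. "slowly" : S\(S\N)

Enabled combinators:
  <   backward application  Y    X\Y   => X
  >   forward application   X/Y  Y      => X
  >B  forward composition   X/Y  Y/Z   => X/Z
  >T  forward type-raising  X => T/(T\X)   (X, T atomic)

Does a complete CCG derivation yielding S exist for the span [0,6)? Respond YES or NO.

YES

[0,6] S   <
  [0,5] S\N   <
    [0,4] PP   <
      [0,2] S\N   >
        [0,1] "a" : (S\N)/S
        [1,2] "that" : S
      [2,4] PP\(S\N)   >
        [2,3] "heard" : (PP\(S\N))/NP
        [3,4] "quickly" : NP
    [4,5] "read" : (S\N)\PP
  [5,6] "slowly" : S\(S\N)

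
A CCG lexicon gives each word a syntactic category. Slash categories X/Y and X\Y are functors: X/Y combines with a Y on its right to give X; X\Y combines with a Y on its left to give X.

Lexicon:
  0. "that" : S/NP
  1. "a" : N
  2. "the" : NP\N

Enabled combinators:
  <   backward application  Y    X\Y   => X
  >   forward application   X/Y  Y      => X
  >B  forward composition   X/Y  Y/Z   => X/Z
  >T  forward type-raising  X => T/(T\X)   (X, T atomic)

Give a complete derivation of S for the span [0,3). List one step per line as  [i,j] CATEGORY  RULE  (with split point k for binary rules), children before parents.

[0,3] S   >
  [0,1] "that" : S/NP
  [1,3] NP   <
    [1,2] "a" : N
    [2,3] "the" : NP\N

[0,1] S/NP  lex  "that"
[1,2] N  lex  "a"
[2,3] NP\N  lex  "the"
[1,3] NP  <  k=2
[0,3] S  >  k=1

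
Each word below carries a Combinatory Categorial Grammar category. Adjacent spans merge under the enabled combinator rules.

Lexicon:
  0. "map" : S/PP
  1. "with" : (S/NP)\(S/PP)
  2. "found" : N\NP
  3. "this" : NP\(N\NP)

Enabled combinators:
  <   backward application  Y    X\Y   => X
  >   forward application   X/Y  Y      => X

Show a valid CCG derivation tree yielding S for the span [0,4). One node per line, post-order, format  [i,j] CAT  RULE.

[0,1] S/PP  lex  "map"
[1,2] (S/NP)\(S/PP)  lex  "with"
[0,2] S/NP  <  k=1
[2,3] N\NP  lex  "found"
[3,4] NP\(N\NP)  lex  "this"
[2,4] NP  <  k=3
[0,4] S  >  k=2

[0,4] S   >
  [0,2] S/NP   <
    [0,1] "map" : S/PP
    [1,2] "with" : (S/NP)\(S/PP)
  [2,4] NP   <
    [2,3] "found" : N\NP
    [3,4] "this" : NP\(N\NP)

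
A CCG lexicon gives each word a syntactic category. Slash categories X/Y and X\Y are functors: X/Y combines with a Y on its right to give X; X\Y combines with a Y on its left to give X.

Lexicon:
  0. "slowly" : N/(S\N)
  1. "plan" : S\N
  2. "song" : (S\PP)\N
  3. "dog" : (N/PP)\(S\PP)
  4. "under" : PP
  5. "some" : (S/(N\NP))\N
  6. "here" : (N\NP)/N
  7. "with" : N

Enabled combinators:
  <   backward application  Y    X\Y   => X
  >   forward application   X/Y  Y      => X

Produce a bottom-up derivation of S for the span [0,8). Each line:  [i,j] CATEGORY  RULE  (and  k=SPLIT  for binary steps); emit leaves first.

[0,1] N/(S\N)  lex  "slowly"
[1,2] S\N  lex  "plan"
[0,2] N  >  k=1
[2,3] (S\PP)\N  lex  "song"
[0,3] S\PP  <  k=2
[3,4] (N/PP)\(S\PP)  lex  "dog"
[0,4] N/PP  <  k=3
[4,5] PP  lex  "under"
[0,5] N  >  k=4
[5,6] (S/(N\NP))\N  lex  "some"
[0,6] S/(N\NP)  <  k=5
[6,7] (N\NP)/N  lex  "here"
[7,8] N  lex  "with"
[6,8] N\NP  >  k=7
[0,8] S  >  k=6

[0,8] S   >
  [0,6] S/(N\NP)   <
    [0,5] N   >
      [0,4] N/PP   <
        [0,3] S\PP   <
          [0,2] N   >
            [0,1] "slowly" : N/(S\N)
            [1,2] "plan" : S\N
          [2,3] "song" : (S\PP)\N
        [3,4] "dog" : (N/PP)\(S\PP)
      [4,5] "under" : PP
    [5,6] "some" : (S/(N\NP))\N
  [6,8] N\NP   >
    [6,7] "here" : (N\NP)/N
    [7,8] "with" : N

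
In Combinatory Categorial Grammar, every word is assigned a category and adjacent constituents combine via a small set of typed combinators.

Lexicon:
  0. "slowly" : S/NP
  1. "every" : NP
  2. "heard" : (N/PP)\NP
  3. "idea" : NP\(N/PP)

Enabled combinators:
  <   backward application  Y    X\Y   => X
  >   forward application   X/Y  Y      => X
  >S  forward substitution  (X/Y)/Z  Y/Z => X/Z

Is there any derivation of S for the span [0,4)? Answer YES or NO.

[0,4] S   >
  [0,1] "slowly" : S/NP
  [1,4] NP   <
    [1,3] N/PP   <
      [1,2] "every" : NP
      [2,3] "heard" : (N/PP)\NP
    [3,4] "idea" : NP\(N/PP)

YES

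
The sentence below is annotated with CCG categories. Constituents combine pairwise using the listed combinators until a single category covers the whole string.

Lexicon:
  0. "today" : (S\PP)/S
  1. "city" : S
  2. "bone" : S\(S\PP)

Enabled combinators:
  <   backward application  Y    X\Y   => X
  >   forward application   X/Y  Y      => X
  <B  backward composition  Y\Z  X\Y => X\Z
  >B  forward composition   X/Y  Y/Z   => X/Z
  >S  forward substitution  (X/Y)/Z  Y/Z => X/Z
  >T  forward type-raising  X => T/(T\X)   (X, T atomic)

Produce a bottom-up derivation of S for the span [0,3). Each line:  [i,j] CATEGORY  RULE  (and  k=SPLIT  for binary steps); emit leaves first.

[0,3] S   <
  [0,2] S\PP   >
    [0,1] "today" : (S\PP)/S
    [1,2] "city" : S
  [2,3] "bone" : S\(S\PP)

[0,1] (S\PP)/S  lex  "today"
[1,2] S  lex  "city"
[0,2] S\PP  >  k=1
[2,3] S\(S\PP)  lex  "bone"
[0,3] S  <  k=2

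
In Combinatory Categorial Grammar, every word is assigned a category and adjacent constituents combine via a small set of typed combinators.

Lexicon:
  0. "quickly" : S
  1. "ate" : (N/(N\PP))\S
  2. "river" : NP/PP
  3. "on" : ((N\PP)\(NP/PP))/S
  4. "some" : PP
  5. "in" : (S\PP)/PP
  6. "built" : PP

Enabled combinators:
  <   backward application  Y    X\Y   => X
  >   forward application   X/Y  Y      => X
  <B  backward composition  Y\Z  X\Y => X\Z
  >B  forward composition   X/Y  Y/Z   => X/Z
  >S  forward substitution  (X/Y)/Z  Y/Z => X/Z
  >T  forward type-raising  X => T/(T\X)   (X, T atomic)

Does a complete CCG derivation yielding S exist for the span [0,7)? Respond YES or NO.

S (N/(N\PP))\S NP/PP ((N\PP)\(NP/PP))/S PP (S\PP)/PP PP
CKY chart[0,7] = {N, N/(N\N), NP/(NP\N), PP/(PP\N), S/(S\N)}; S ∉ chart

NO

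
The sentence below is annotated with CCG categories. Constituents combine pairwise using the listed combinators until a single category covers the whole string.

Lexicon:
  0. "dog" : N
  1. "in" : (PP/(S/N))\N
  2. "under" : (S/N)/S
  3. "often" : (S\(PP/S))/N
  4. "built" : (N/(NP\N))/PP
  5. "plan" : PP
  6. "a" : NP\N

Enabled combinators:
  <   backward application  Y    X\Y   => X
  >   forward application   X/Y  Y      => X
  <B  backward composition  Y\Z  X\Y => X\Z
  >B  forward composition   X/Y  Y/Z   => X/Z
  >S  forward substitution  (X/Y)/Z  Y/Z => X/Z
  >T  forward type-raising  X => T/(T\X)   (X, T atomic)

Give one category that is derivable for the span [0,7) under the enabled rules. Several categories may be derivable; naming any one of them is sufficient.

[0,7] S   <
  [0,3] PP/S   >B
    [0,2] PP/(S/N)   <
      [0,1] "dog" : N
      [1,2] "in" : (PP/(S/N))\N
    [2,3] "under" : (S/N)/S
  [3,7] S\(PP/S)   >
    [3,4] "often" : (S\(PP/S))/N
    [4,7] N   >
      [4,6] N/(NP\N)   >
        [4,5] "built" : (N/(NP\N))/PP
        [5,6] "plan" : PP
      [6,7] "a" : NP\N

S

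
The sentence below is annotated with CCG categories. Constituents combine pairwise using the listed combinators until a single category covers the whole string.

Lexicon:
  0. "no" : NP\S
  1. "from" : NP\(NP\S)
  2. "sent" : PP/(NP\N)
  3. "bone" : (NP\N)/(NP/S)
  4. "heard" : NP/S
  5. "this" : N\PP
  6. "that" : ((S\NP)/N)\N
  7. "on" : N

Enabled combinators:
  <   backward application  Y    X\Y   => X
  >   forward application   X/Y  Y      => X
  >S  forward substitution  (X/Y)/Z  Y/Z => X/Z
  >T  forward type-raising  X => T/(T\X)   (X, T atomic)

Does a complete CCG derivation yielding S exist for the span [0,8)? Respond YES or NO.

YES

[0,8] S   <
  [0,2] NP   <
    [0,1] "no" : NP\S
    [1,2] "from" : NP\(NP\S)
  [2,8] S\NP   >
    [2,7] (S\NP)/N   <
      [2,6] N   <
        [2,5] PP   >
          [2,3] "sent" : PP/(NP\N)
          [3,5] NP\N   >
            [3,4] "bone" : (NP\N)/(NP/S)
            [4,5] "heard" : NP/S
        [5,6] "this" : N\PP
      [6,7] "that" : ((S\NP)/N)\N
    [7,8] "on" : N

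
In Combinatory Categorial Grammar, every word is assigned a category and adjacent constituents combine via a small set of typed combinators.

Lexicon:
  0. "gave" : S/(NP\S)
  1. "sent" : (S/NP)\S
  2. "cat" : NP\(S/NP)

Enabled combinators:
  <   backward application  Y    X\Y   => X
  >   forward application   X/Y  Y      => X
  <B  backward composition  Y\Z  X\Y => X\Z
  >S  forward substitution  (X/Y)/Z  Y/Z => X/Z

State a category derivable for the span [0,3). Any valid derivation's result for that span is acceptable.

[0,3] S   >
  [0,1] "gave" : S/(NP\S)
  [1,3] NP\S   <B
    [1,2] "sent" : (S/NP)\S
    [2,3] "cat" : NP\(S/NP)

S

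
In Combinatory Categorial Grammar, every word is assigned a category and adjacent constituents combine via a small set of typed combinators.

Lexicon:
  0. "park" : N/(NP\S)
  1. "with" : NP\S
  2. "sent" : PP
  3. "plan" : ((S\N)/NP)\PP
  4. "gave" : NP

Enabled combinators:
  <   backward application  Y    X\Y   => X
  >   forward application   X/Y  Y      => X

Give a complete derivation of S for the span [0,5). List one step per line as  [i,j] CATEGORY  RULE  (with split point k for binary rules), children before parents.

[0,1] N/(NP\S)  lex  "park"
[1,2] NP\S  lex  "with"
[0,2] N  >  k=1
[2,3] PP  lex  "sent"
[3,4] ((S\N)/NP)\PP  lex  "plan"
[2,4] (S\N)/NP  <  k=3
[4,5] NP  lex  "gave"
[2,5] S\N  >  k=4
[0,5] S  <  k=2

[0,5] S   <
  [0,2] N   >
    [0,1] "park" : N/(NP\S)
    [1,2] "with" : NP\S
  [2,5] S\N   >
    [2,4] (S\N)/NP   <
      [2,3] "sent" : PP
      [3,4] "plan" : ((S\N)/NP)\PP
    [4,5] "gave" : NP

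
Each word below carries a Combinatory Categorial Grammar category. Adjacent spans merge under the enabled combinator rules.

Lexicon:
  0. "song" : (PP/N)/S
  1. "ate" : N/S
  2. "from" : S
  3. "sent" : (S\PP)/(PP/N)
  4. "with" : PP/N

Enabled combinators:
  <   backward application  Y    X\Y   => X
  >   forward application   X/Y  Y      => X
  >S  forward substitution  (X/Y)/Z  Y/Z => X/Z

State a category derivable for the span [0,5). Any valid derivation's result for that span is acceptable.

[0,5] S   <
  [0,3] PP   >
    [0,2] PP/S   >S
      [0,1] "song" : (PP/N)/S
      [1,2] "ate" : N/S
    [2,3] "from" : S
  [3,5] S\PP   >
    [3,4] "sent" : (S\PP)/(PP/N)
    [4,5] "with" : PP/N

S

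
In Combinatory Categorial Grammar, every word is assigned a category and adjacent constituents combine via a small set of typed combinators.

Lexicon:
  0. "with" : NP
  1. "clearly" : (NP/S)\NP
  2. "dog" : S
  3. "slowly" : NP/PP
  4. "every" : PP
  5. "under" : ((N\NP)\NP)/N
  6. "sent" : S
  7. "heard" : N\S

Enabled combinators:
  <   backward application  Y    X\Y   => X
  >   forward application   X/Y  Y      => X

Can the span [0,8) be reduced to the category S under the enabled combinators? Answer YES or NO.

NO

NP (NP/S)\NP S NP/PP PP ((N\NP)\NP)/N S N\S
CKY chart[0,8] = {N}; S ∉ chart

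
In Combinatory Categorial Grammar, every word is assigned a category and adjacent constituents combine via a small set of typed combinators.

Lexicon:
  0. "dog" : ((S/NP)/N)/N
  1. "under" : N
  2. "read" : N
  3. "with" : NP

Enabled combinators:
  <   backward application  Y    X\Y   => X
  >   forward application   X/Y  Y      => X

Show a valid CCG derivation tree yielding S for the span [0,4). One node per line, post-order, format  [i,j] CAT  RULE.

[0,1] ((S/NP)/N)/N  lex  "dog"
[1,2] N  lex  "under"
[0,2] (S/NP)/N  >  k=1
[2,3] N  lex  "read"
[0,3] S/NP  >  k=2
[3,4] NP  lex  "with"
[0,4] S  >  k=3

[0,4] S   >
  [0,3] S/NP   >
    [0,2] (S/NP)/N   >
      [0,1] "dog" : ((S/NP)/N)/N
      [1,2] "under" : N
    [2,3] "read" : N
  [3,4] "with" : NP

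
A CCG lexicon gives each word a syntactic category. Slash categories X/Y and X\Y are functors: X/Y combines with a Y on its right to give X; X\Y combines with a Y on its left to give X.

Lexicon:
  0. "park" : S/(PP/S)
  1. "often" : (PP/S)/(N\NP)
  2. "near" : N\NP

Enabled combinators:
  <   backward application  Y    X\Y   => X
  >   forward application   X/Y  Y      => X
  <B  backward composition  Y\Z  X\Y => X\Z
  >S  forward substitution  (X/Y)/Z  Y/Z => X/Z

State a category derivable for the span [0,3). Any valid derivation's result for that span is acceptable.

[0,3] S   >
  [0,1] "park" : S/(PP/S)
  [1,3] PP/S   >
    [1,2] "often" : (PP/S)/(N\NP)
    [2,3] "near" : N\NP

S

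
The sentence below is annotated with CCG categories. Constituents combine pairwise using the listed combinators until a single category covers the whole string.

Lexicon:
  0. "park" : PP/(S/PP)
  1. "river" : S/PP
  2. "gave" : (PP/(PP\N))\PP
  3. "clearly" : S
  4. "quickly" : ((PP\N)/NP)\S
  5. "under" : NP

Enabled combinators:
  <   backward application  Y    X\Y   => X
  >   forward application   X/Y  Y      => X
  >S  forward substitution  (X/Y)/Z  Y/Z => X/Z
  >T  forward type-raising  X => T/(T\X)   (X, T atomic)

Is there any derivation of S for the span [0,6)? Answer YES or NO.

PP/(S/PP) S/PP (PP/(PP\N))\PP S ((PP\N)/NP)\S NP
CKY chart[0,6] = {N/(N\PP), NP/(NP\PP), PP, PP/(PP\PP), S/(S\PP)}; S ∉ chart

NO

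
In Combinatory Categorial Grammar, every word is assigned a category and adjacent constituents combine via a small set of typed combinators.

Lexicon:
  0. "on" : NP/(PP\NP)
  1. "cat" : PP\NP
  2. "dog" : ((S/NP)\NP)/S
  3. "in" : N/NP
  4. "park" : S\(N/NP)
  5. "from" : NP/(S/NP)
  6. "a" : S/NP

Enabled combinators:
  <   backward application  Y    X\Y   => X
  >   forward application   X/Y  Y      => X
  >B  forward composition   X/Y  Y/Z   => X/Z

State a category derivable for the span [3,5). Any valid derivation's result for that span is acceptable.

[0,7] S   >
  [0,5] S/NP   <
    [0,2] NP   >
      [0,1] "on" : NP/(PP\NP)
      [1,2] "cat" : PP\NP
    [2,5] (S/NP)\NP   >
      [2,3] "dog" : ((S/NP)\NP)/S
      [3,5] S   <
        [3,4] "in" : N/NP
        [4,5] "park" : S\(N/NP)
  [5,7] NP   >
    [5,6] "from" : NP/(S/NP)
    [6,7] "a" : S/NP

S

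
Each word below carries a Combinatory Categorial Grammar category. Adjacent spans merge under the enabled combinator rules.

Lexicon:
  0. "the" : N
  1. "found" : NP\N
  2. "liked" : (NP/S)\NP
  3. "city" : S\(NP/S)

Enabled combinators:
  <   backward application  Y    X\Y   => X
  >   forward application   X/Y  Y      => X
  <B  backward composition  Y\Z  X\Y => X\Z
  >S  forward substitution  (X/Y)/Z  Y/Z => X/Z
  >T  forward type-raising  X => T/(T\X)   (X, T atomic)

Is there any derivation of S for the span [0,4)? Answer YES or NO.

[0,4] S   >
  [0,1] S/(S\N)   >T
    [0,1] "the" : N
  [1,4] S\N   <B
    [1,2] "found" : NP\N
    [2,4] S\NP   <B
      [2,3] "liked" : (NP/S)\NP
      [3,4] "city" : S\(NP/S)

YES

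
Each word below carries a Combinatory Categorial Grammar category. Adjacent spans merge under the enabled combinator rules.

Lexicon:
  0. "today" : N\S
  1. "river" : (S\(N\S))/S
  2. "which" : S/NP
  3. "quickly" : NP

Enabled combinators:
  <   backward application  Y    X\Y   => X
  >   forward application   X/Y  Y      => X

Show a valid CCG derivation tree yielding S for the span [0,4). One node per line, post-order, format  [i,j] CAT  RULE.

[0,1] N\S  lex  "today"
[1,2] (S\(N\S))/S  lex  "river"
[2,3] S/NP  lex  "which"
[3,4] NP  lex  "quickly"
[2,4] S  >  k=3
[1,4] S\(N\S)  >  k=2
[0,4] S  <  k=1

[0,4] S   <
  [0,1] "today" : N\S
  [1,4] S\(N\S)   >
    [1,2] "river" : (S\(N\S))/S
    [2,4] S   >
      [2,3] "which" : S/NP
      [3,4] "quickly" : NP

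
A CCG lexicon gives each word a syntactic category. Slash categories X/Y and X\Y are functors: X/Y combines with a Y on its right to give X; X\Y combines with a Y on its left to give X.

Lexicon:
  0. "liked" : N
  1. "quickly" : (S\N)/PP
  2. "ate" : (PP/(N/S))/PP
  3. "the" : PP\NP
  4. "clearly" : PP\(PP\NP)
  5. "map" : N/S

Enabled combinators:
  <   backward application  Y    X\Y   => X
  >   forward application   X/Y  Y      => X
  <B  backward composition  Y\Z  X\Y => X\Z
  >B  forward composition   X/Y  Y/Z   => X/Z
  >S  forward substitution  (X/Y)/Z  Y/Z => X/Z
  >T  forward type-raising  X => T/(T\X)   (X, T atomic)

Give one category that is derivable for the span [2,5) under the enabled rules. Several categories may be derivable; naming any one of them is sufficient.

[0,6] S   <
  [0,1] "liked" : N
  [1,6] S\N   >
    [1,2] "quickly" : (S\N)/PP
    [2,6] PP   >
      [2,5] PP/(N/S)   >
        [2,3] "ate" : (PP/(N/S))/PP
        [3,5] PP   <
          [3,4] "the" : PP\NP
          [4,5] "clearly" : PP\(PP\NP)
      [5,6] "map" : N/S

PP/(N/S)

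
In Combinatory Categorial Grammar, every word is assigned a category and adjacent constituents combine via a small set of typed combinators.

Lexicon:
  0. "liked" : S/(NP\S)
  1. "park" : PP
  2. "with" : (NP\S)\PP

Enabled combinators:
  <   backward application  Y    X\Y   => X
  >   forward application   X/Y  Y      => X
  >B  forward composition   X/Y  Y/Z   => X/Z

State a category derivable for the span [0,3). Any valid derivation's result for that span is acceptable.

S

[0,3] S   >
  [0,1] "liked" : S/(NP\S)
  [1,3] NP\S   <
    [1,2] "park" : PP
    [2,3] "with" : (NP\S)\PP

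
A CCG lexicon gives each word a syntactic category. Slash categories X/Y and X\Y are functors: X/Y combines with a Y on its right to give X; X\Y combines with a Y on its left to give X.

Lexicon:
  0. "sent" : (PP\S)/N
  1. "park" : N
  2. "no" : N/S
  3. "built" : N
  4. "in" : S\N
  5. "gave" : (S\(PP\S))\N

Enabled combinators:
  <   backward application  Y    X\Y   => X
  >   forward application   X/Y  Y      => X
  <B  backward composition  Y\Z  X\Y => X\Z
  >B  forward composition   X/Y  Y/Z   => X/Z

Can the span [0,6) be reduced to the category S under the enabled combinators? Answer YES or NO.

YES

[0,6] S   <
  [0,2] PP\S   >
    [0,1] "sent" : (PP\S)/N
    [1,2] "park" : N
  [2,6] S\(PP\S)   <
    [2,5] N   >
      [2,3] "no" : N/S
      [3,5] S   <
        [3,4] "built" : N
        [4,5] "in" : S\N
    [5,6] "gave" : (S\(PP\S))\N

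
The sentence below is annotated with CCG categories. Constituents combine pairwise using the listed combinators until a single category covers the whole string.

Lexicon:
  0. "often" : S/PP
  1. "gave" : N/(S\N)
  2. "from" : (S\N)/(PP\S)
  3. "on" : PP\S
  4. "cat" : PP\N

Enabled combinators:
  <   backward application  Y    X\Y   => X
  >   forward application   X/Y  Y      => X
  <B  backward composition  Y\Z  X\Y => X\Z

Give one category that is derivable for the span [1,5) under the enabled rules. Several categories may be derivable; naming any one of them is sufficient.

[0,5] S   >
  [0,1] "often" : S/PP
  [1,5] PP   <
    [1,4] N   >
      [1,2] "gave" : N/(S\N)
      [2,4] S\N   >
        [2,3] "from" : (S\N)/(PP\S)
        [3,4] "on" : PP\S
    [4,5] "cat" : PP\N

PP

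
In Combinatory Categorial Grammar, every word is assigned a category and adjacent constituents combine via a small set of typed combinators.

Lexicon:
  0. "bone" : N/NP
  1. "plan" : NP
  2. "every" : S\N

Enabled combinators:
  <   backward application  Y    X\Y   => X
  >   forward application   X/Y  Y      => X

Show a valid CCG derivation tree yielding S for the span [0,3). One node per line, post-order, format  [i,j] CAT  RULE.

[0,3] S   <
  [0,2] N   >
    [0,1] "bone" : N/NP
    [1,2] "plan" : NP
  [2,3] "every" : S\N

[0,1] N/NP  lex  "bone"
[1,2] NP  lex  "plan"
[0,2] N  >  k=1
[2,3] S\N  lex  "every"
[0,3] S  <  k=2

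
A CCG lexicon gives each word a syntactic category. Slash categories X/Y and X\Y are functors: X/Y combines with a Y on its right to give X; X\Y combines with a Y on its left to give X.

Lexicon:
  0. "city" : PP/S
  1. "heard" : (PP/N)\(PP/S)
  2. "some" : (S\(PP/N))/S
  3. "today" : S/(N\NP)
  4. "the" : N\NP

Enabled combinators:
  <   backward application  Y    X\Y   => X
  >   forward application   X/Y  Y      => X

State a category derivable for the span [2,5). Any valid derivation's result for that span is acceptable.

[0,5] S   <
  [0,2] PP/N   <
    [0,1] "city" : PP/S
    [1,2] "heard" : (PP/N)\(PP/S)
  [2,5] S\(PP/N)   >
    [2,3] "some" : (S\(PP/N))/S
    [3,5] S   >
      [3,4] "today" : S/(N\NP)
      [4,5] "the" : N\NP

S\(PP/N)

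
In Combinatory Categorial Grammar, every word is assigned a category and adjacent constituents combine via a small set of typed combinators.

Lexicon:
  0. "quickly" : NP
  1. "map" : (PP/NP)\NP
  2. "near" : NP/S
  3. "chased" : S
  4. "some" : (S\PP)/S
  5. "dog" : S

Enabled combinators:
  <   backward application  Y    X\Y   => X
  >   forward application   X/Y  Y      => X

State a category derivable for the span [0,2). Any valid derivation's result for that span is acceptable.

[0,6] S   <
  [0,4] PP   >
    [0,2] PP/NP   <
      [0,1] "quickly" : NP
      [1,2] "map" : (PP/NP)\NP
    [2,4] NP   >
      [2,3] "near" : NP/S
      [3,4] "chased" : S
  [4,6] S\PP   >
    [4,5] "some" : (S\PP)/S
    [5,6] "dog" : S

PP/NP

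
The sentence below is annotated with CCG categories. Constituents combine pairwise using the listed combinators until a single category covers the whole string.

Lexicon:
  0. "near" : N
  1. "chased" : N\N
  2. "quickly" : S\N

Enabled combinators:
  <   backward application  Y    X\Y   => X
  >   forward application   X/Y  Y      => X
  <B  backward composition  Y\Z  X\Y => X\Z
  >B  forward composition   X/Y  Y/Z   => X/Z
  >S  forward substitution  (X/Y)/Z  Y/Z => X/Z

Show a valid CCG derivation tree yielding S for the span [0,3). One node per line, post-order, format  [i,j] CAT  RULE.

[0,1] N  lex  "near"
[1,2] N\N  lex  "chased"
[2,3] S\N  lex  "quickly"
[1,3] S\N  <B  k=2
[0,3] S  <  k=1

[0,3] S   <
  [0,1] "near" : N
  [1,3] S\N   <B
    [1,2] "chased" : N\N
    [2,3] "quickly" : S\N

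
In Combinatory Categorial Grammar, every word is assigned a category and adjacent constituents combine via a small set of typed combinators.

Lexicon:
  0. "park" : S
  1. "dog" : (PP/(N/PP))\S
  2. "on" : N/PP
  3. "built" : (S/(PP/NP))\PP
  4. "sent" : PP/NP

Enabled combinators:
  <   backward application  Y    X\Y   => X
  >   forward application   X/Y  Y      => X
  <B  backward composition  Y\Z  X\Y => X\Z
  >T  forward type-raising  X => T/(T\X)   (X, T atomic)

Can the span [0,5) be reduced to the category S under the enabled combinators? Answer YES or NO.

[0,5] S   >
  [0,4] S/(PP/NP)   <
    [0,3] PP   >
      [0,2] PP/(N/PP)   <
        [0,1] "park" : S
        [1,2] "dog" : (PP/(N/PP))\S
      [2,3] "on" : N/PP
    [3,4] "built" : (S/(PP/NP))\PP
  [4,5] "sent" : PP/NP

YES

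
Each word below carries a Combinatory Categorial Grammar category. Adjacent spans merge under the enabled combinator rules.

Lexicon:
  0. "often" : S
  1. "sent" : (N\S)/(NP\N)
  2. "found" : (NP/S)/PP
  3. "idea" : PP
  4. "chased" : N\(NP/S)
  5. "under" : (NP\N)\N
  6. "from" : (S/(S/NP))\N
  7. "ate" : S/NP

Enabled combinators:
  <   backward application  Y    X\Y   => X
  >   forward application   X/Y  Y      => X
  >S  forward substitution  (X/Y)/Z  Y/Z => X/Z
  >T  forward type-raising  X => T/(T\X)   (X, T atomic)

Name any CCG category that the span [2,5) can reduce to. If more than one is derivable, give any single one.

N

[0,8] S   >
  [0,7] S/(S/NP)   <
    [0,6] N   >
      [0,1] N/(N\S)   >T
        [0,1] "often" : S
      [1,6] N\S   >
        [1,2] "sent" : (N\S)/(NP\N)
        [2,6] NP\N   <
          [2,5] N   <
            [2,4] NP/S   >
              [2,3] "found" : (NP/S)/PP
              [3,4] "idea" : PP
            [4,5] "chased" : N\(NP/S)
          [5,6] "under" : (NP\N)\N
    [6,7] "from" : (S/(S/NP))\N
  [7,8] "ate" : S/NP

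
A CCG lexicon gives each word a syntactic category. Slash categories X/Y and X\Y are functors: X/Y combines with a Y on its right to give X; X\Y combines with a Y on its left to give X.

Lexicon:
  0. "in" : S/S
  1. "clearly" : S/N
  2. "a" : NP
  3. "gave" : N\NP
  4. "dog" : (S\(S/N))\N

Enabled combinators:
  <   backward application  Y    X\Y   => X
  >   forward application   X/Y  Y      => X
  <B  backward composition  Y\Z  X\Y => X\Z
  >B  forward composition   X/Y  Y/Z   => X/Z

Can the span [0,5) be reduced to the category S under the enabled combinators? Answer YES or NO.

YES

[0,5] S   <
  [0,2] S/N   >B
    [0,1] "in" : S/S
    [1,2] "clearly" : S/N
  [2,5] S\(S/N)   <
    [2,4] N   <
      [2,3] "a" : NP
      [3,4] "gave" : N\NP
    [4,5] "dog" : (S\(S/N))\N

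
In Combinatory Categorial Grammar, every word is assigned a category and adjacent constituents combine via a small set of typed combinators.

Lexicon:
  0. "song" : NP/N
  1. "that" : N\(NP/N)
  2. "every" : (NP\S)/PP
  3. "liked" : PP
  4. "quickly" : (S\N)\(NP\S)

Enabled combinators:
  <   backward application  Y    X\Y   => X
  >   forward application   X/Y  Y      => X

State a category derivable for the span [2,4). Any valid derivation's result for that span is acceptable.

NP\S

[0,5] S   <
  [0,2] N   <
    [0,1] "song" : NP/N
    [1,2] "that" : N\(NP/N)
  [2,5] S\N   <
    [2,4] NP\S   >
      [2,3] "every" : (NP\S)/PP
      [3,4] "liked" : PP
    [4,5] "quickly" : (S\N)\(NP\S)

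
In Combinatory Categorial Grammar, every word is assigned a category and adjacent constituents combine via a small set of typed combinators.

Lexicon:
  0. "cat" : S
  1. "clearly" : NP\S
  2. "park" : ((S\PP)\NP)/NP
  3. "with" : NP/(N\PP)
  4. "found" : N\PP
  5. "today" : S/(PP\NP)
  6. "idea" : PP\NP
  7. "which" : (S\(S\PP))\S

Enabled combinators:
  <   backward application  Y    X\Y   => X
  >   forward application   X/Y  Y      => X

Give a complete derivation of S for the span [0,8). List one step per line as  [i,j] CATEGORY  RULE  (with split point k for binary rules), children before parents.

[0,1] S  lex  "cat"
[1,2] NP\S  lex  "clearly"
[0,2] NP  <  k=1
[2,3] ((S\PP)\NP)/NP  lex  "park"
[3,4] NP/(N\PP)  lex  "with"
[4,5] N\PP  lex  "found"
[3,5] NP  >  k=4
[2,5] (S\PP)\NP  >  k=3
[0,5] S\PP  <  k=2
[5,6] S/(PP\NP)  lex  "today"
[6,7] PP\NP  lex  "idea"
[5,7] S  >  k=6
[7,8] (S\(S\PP))\S  lex  "which"
[5,8] S\(S\PP)  <  k=7
[0,8] S  <  k=5

[0,8] S   <
  [0,5] S\PP   <
    [0,2] NP   <
      [0,1] "cat" : S
      [1,2] "clearly" : NP\S
    [2,5] (S\PP)\NP   >
      [2,3] "park" : ((S\PP)\NP)/NP
      [3,5] NP   >
        [3,4] "with" : NP/(N\PP)
        [4,5] "found" : N\PP
  [5,8] S\(S\PP)   <
    [5,7] S   >
      [5,6] "today" : S/(PP\NP)
      [6,7] "idea" : PP\NP
    [7,8] "which" : (S\(S\PP))\S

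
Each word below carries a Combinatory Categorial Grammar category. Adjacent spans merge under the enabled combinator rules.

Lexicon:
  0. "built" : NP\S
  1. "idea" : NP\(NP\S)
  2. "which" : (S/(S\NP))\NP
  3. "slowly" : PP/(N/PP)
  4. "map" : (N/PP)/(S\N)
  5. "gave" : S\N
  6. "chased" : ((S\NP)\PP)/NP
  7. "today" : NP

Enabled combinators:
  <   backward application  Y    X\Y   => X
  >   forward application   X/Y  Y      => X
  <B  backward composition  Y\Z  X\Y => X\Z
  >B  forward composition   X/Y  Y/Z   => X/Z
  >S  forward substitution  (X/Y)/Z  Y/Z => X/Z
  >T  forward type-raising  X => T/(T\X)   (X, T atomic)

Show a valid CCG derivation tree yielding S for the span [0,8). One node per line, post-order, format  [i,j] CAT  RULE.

[0,1] NP\S  lex  "built"
[1,2] NP\(NP\S)  lex  "idea"
[0,2] NP  <  k=1
[2,3] (S/(S\NP))\NP  lex  "which"
[0,3] S/(S\NP)  <  k=2
[3,4] PP/(N/PP)  lex  "slowly"
[4,5] (N/PP)/(S\N)  lex  "map"
[5,6] S\N  lex  "gave"
[4,6] N/PP  >  k=5
[3,6] PP  >  k=4
[6,7] ((S\NP)\PP)/NP  lex  "chased"
[7,8] NP  lex  "today"
[6,8] (S\NP)\PP  >  k=7
[3,8] S\NP  <  k=6
[0,8] S  >  k=3

[0,8] S   >
  [0,3] S/(S\NP)   <
    [0,2] NP   <
      [0,1] "built" : NP\S
      [1,2] "idea" : NP\(NP\S)
    [2,3] "which" : (S/(S\NP))\NP
  [3,8] S\NP   <
    [3,6] PP   >
      [3,4] "slowly" : PP/(N/PP)
      [4,6] N/PP   >
        [4,5] "map" : (N/PP)/(S\N)
        [5,6] "gave" : S\N
    [6,8] (S\NP)\PP   >
      [6,7] "chased" : ((S\NP)\PP)/NP
      [7,8] "today" : NP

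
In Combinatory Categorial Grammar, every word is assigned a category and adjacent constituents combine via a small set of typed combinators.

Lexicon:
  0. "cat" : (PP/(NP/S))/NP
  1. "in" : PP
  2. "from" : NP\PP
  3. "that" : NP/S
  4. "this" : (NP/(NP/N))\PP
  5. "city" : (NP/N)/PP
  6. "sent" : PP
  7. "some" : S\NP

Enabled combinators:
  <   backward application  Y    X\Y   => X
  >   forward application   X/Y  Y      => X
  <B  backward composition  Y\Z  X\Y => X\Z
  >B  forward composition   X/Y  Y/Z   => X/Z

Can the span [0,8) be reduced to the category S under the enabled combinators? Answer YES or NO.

YES

[0,8] S   <
  [0,7] NP   >
    [0,5] NP/(NP/N)   <
      [0,4] PP   >
        [0,3] PP/(NP/S)   >
          [0,1] "cat" : (PP/(NP/S))/NP
          [1,3] NP   <
            [1,2] "in" : PP
            [2,3] "from" : NP\PP
        [3,4] "that" : NP/S
      [4,5] "this" : (NP/(NP/N))\PP
    [5,7] NP/N   >
      [5,6] "city" : (NP/N)/PP
      [6,7] "sent" : PP
  [7,8] "some" : S\NP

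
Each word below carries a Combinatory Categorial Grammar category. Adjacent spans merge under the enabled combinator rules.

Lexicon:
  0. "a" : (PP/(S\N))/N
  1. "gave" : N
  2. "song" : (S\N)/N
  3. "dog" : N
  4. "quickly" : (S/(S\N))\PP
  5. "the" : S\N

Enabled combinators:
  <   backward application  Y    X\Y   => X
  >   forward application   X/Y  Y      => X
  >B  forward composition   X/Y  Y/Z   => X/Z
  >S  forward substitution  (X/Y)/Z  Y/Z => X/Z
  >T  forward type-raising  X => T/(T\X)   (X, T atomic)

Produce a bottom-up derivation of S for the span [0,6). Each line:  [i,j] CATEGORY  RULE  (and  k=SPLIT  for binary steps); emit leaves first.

[0,1] (PP/(S\N))/N  lex  "a"
[1,2] N  lex  "gave"
[0,2] PP/(S\N)  >  k=1
[2,3] (S\N)/N  lex  "song"
[3,4] N  lex  "dog"
[2,4] S\N  >  k=3
[0,4] PP  >  k=2
[4,5] (S/(S\N))\PP  lex  "quickly"
[0,5] S/(S\N)  <  k=4
[5,6] S\N  lex  "the"
[0,6] S  >  k=5

[0,6] S   >
  [0,5] S/(S\N)   <
    [0,4] PP   >
      [0,2] PP/(S\N)   >
        [0,1] "a" : (PP/(S\N))/N
        [1,2] "gave" : N
      [2,4] S\N   >
        [2,3] "song" : (S\N)/N
        [3,4] "dog" : N
    [4,5] "quickly" : (S/(S\N))\PP
  [5,6] "the" : S\N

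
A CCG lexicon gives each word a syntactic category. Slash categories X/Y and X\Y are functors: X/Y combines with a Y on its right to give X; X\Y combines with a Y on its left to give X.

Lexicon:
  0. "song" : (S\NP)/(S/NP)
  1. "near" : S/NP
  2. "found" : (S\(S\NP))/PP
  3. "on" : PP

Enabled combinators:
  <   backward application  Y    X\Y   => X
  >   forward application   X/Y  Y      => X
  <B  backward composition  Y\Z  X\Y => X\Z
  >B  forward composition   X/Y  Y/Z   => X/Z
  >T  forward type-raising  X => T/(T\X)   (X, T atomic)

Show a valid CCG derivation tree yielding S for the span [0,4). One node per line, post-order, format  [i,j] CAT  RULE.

[0,4] S   <
  [0,2] S\NP   >
    [0,1] "song" : (S\NP)/(S/NP)
    [1,2] "near" : S/NP
  [2,4] S\(S\NP)   >
    [2,3] "found" : (S\(S\NP))/PP
    [3,4] "on" : PP

[0,1] (S\NP)/(S/NP)  lex  "song"
[1,2] S/NP  lex  "near"
[0,2] S\NP  >  k=1
[2,3] (S\(S\NP))/PP  lex  "found"
[3,4] PP  lex  "on"
[2,4] S\(S\NP)  >  k=3
[0,4] S  <  k=2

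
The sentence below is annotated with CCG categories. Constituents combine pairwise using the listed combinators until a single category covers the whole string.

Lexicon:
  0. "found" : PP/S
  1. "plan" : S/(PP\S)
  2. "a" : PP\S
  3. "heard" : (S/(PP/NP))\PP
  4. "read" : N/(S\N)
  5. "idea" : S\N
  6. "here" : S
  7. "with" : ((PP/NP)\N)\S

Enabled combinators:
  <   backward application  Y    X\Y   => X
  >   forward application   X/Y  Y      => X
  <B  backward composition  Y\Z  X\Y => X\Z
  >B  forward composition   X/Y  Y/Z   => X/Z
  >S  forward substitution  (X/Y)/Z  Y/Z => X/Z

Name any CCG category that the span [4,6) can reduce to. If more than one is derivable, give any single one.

[0,8] S   >
  [0,4] S/(PP/NP)   <
    [0,3] PP   >
      [0,1] "found" : PP/S
      [1,3] S   >
        [1,2] "plan" : S/(PP\S)
        [2,3] "a" : PP\S
    [3,4] "heard" : (S/(PP/NP))\PP
  [4,8] PP/NP   <
    [4,6] N   >
      [4,5] "read" : N/(S\N)
      [5,6] "idea" : S\N
    [6,8] (PP/NP)\N   <
      [6,7] "here" : S
      [7,8] "with" : ((PP/NP)\N)\S

N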